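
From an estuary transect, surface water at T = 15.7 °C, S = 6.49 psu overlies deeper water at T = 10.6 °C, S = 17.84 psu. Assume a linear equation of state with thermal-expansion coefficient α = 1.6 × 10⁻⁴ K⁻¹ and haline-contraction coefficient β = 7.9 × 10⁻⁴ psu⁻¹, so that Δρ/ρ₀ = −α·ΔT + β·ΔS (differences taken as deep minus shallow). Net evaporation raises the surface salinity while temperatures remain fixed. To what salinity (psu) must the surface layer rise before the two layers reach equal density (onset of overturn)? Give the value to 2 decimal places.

Neutral buoyancy requires −α(T_deep − T_surf) + β(S_deep − S_surf′) = 0.
S_surf′ = S_deep − (α/β)·ΔT = 17.84 − (1.6 × 10⁻⁴/7.9 × 10⁻⁴)·(-5.1) = 18.8729 psu.
Increase required: 18.8729 − 6.49 = 12.3829 psu.

18.87 psu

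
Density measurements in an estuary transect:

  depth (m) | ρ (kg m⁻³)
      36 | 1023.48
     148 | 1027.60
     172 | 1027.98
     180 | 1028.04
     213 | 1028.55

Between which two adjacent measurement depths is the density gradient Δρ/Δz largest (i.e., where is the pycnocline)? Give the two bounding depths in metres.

Compute the density gradient over each adjacent pair:
  36–148 m: Δρ/Δz = 4.12/112 = 0.037 kg m⁻⁴
  148–172 m: Δρ/Δz = 0.38/24 = 0.016 kg m⁻⁴
  172–180 m: Δρ/Δz = 0.06/8 = 7.5 × 10⁻³ kg m⁻⁴
  180–213 m: Δρ/Δz = 0.51/33 = 0.015 kg m⁻⁴
The largest gradient is in the 36–148 m interval — the pycnocline.

36–148 m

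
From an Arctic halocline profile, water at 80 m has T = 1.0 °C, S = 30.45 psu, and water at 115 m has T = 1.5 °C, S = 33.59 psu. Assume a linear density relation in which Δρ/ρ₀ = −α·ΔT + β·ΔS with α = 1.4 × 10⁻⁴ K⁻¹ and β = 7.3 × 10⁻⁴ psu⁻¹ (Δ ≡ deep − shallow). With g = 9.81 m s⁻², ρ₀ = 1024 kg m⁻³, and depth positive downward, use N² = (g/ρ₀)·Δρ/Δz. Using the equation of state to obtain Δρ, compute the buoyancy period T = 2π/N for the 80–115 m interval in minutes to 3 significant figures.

4.20 min

ΔT = +0.5 K, ΔS = +3.14 psu (deep − shallow).
Δρ/ρ₀ = −αΔT + βΔS = -7.00 × 10⁻⁵ + 2.2922 × 10⁻³ = 2.2222 × 10⁻³, so Δρ ≈ 2.276 kg m⁻³.
N² = (g/ρ₀)·Δρ/Δz = g·(Δρ/ρ₀)/Δz = 9.81 × 2.2222 × 10⁻³ / 35 = 6.2285 × 10⁻⁴ s⁻².
N = √(6.2285 × 10⁻⁴) = 0.024957 rad s⁻¹ → T = 2π/N = 251.76 s = 4.1960 min ≈ 4.20 min.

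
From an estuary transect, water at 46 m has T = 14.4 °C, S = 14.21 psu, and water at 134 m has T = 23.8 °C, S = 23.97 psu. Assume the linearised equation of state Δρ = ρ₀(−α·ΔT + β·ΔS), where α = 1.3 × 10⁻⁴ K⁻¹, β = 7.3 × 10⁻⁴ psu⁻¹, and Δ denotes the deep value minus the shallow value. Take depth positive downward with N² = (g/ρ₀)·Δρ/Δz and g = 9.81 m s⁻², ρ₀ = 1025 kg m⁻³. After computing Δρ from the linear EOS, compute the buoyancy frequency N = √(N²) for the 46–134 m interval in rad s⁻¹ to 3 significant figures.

0.0257 rad s⁻¹

ΔT = +9.4 K, ΔS = +9.76 psu (deep − shallow).
Δρ/ρ₀ = −αΔT + βΔS = -1.222 × 10⁻³ + 7.1248 × 10⁻³ = 5.9028 × 10⁻³, so Δρ ≈ 6.050 kg m⁻³.
N² = (g/ρ₀)·Δρ/Δz = g·(Δρ/ρ₀)/Δz = 9.81 × 5.9028 × 10⁻³ / 88 = 6.5803 × 10⁻⁴ s⁻².
N = √(6.5803 × 10⁻⁴) = 0.025652 rad s⁻¹ ≈ 0.0257 rad s⁻¹.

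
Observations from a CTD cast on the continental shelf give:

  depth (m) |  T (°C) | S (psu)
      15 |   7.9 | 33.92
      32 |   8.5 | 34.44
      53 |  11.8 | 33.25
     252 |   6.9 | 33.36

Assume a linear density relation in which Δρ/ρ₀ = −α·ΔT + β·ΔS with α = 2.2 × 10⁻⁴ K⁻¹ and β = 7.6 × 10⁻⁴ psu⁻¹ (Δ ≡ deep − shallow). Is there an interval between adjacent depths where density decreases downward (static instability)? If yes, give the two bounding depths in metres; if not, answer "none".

32–53 m

Evaluate Δρ/ρ₀ = −αΔT + βΔS across each adjacent pair:
  15–32 m: −αΔT+βΔS = −(2.2 × 10⁻⁴)(+0.6)+(7.6 × 10⁻⁴)(+0.52) = 2.6 × 10⁻⁴ → stable
  32–53 m: −αΔT+βΔS = −(2.2 × 10⁻⁴)(+3.3)+(7.6 × 10⁻⁴)(-1.19) = -1.6 × 10⁻³ → UNSTABLE
  53–252 m: −αΔT+βΔS = −(2.2 × 10⁻⁴)(-4.9)+(7.6 × 10⁻⁴)(+0.11) = 1.2 × 10⁻³ → stable
The 32–53 m interval has Δρ < 0: lighter water underlies denser water.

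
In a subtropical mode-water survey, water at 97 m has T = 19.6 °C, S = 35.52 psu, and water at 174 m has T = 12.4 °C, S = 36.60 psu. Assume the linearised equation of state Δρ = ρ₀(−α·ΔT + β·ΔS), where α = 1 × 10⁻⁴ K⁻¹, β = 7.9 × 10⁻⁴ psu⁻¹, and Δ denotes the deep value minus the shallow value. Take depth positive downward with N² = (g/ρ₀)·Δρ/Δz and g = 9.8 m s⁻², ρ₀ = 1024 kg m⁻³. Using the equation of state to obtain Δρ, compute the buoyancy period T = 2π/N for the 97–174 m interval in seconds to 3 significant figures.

444 s

ΔT = -7.2 K, ΔS = +1.08 psu (deep − shallow).
Δρ/ρ₀ = −αΔT + βΔS = 7.20 × 10⁻⁴ + 8.532 × 10⁻⁴ = 1.5732 × 10⁻³, so Δρ ≈ 1.611 kg m⁻³.
N² = (g/ρ₀)·Δρ/Δz = g·(Δρ/ρ₀)/Δz = 9.8 × 1.5732 × 10⁻³ / 77 = 2.0023 × 10⁻⁴ s⁻².
N = √(2.0023 × 10⁻⁴) = 0.014150 rad s⁻¹ → T = 2π/N = 444.04 s ≈ 444 s.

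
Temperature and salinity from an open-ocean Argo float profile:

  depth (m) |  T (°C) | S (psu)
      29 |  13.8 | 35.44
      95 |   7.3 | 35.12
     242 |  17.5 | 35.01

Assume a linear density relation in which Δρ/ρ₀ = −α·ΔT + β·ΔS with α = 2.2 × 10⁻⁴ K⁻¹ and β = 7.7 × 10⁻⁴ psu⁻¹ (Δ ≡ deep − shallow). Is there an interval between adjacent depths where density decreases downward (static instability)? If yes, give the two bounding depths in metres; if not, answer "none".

95–242 m

Evaluate Δρ/ρ₀ = −αΔT + βΔS across each adjacent pair:
  29–95 m: −αΔT+βΔS = −(2.2 × 10⁻⁴)(-6.5)+(7.7 × 10⁻⁴)(-0.32) = 1.2 × 10⁻³ → stable
  95–242 m: −αΔT+βΔS = −(2.2 × 10⁻⁴)(+10.2)+(7.7 × 10⁻⁴)(-0.11) = -2.3 × 10⁻³ → UNSTABLE
The 95–242 m interval has Δρ < 0: lighter water underlies denser water.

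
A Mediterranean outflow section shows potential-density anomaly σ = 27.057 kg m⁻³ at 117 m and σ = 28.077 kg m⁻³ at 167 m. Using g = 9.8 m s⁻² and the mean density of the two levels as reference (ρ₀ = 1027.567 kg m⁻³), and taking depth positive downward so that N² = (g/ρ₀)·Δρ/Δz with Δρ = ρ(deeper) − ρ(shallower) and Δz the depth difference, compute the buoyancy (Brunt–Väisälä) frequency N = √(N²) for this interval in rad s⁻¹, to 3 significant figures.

Δρ = 1028.077 − 1027.057 = 1.020 kg m⁻³ over Δz = 167 − 117 = 50 m.
N² = (9.8/1027.567) × (1.020/50) = 1.9456 × 10⁻⁴ s⁻².
N = √(1.9456 × 10⁻⁴) = 0.013948 rad s⁻¹ ≈ 0.0139 rad s⁻¹.

0.0139 rad s⁻¹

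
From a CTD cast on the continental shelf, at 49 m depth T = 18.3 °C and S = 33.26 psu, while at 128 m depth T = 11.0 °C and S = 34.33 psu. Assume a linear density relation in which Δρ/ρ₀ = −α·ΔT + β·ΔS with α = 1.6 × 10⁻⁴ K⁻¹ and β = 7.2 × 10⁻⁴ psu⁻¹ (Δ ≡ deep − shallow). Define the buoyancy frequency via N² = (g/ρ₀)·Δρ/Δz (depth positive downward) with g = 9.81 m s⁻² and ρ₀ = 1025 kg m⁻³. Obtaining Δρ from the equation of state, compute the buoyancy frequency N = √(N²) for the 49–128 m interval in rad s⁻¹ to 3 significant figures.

0.0155 rad s⁻¹

ΔT = -7.3 K, ΔS = +1.07 psu (deep − shallow).
Δρ/ρ₀ = −αΔT + βΔS = 1.168 × 10⁻³ + 7.704 × 10⁻⁴ = 1.9384 × 10⁻³, so Δρ ≈ 1.987 kg m⁻³.
N² = (g/ρ₀)·Δρ/Δz = g·(Δρ/ρ₀)/Δz = 9.81 × 1.9384 × 10⁻³ / 79 = 2.4071 × 10⁻⁴ s⁻².
N = √(2.4071 × 10⁻⁴) = 0.015515 rad s⁻¹ ≈ 0.0155 rad s⁻¹.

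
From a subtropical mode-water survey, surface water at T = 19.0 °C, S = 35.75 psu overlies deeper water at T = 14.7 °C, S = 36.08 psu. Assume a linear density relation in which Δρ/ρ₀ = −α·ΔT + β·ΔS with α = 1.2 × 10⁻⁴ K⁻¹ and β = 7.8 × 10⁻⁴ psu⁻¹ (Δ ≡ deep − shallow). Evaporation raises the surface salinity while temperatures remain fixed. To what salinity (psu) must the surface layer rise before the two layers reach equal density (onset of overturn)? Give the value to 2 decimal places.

36.74 psu

Neutral buoyancy requires −α(T_deep − T_surf) + β(S_deep − S_surf′) = 0.
S_surf′ = S_deep − (α/β)·ΔT = 36.08 − (1.2 × 10⁻⁴/7.8 × 10⁻⁴)·(-4.3) = 36.7415 psu.
Increase required: 36.7415 − 35.75 = 0.9915 psu.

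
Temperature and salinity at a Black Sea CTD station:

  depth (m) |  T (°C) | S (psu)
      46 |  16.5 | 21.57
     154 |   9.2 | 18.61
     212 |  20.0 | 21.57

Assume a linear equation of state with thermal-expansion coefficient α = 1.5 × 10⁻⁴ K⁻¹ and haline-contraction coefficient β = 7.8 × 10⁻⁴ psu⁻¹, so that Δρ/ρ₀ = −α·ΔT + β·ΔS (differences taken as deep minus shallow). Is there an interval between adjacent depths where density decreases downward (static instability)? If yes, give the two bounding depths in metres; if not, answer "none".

Evaluate Δρ/ρ₀ = −αΔT + βΔS across each adjacent pair:
  46–154 m: −αΔT+βΔS = −(1.5 × 10⁻⁴)(-7.3)+(7.8 × 10⁻⁴)(-2.96) = -1.2 × 10⁻³ → UNSTABLE
  154–212 m: −αΔT+βΔS = −(1.5 × 10⁻⁴)(+10.8)+(7.8 × 10⁻⁴)(+2.96) = 6.9 × 10⁻⁴ → stable
The 46–154 m interval has Δρ < 0: lighter water underlies denser water.

46–154 m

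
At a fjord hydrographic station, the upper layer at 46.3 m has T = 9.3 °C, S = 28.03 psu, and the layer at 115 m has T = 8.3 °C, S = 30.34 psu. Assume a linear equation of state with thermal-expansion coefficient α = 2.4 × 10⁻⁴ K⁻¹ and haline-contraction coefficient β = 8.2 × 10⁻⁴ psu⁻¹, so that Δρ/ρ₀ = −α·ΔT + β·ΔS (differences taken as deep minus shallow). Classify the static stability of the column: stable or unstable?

ΔT = 8.3 − 9.3 = -1.0 K and ΔS = 30.34 − 28.03 = +2.31 psu (deep − shallow).
−αΔT = 2.40 × 10⁻⁴; βΔS = 1.8942 × 10⁻³; sum Δρ/ρ₀ = 2.1342 × 10⁻³.
Δρ/ρ₀ > 0, so Δρ > 0: deeper water is denser → statically stable.

stable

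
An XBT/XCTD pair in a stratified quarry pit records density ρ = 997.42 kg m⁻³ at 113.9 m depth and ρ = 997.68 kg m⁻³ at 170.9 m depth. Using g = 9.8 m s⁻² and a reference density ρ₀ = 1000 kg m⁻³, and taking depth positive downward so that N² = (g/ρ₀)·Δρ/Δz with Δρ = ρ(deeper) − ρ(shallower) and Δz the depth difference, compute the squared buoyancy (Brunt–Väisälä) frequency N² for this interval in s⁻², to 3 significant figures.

4.47 × 10⁻⁵ s⁻²

Δρ = 997.68 − 997.42 = 0.26 kg m⁻³ over Δz = 170.9 − 113.9 = 57 m.
N² = (9.8/1000) × (0.26/57) = 4.4702 × 10⁻⁵ s⁻² ≈ 4.47 × 10⁻⁵ s⁻².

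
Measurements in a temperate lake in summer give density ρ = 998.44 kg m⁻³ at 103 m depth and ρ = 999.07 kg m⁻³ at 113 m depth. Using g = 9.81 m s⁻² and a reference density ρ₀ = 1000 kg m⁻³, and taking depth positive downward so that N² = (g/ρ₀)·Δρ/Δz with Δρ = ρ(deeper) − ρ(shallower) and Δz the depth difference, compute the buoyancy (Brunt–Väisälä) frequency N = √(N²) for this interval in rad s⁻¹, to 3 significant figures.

0.0249 rad s⁻¹

Δρ = 999.07 − 998.44 = 0.63 kg m⁻³ over Δz = 113 − 103 = 10 m.
N² = (9.81/1000) × (0.63/10) = 6.1803 × 10⁻⁴ s⁻².
N = √(6.1803 × 10⁻⁴) = 0.024860 rad s⁻¹ ≈ 0.0249 rad s⁻¹.
Since Δρ > 0 the layer is stably stratified.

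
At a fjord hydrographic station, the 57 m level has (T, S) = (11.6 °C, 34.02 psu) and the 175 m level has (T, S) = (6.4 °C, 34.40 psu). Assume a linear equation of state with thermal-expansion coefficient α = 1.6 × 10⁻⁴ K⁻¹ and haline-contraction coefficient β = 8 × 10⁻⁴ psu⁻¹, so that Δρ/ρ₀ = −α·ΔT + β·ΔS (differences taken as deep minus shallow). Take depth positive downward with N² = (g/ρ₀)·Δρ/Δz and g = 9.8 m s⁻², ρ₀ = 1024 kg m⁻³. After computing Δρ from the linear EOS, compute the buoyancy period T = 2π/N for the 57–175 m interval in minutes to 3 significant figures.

10.8 min

ΔT = -5.2 K, ΔS = +0.38 psu (deep − shallow).
Δρ/ρ₀ = −αΔT + βΔS = 8.32 × 10⁻⁴ + 3.04 × 10⁻⁴ = 1.136 × 10⁻³, so Δρ ≈ 1.163 kg m⁻³.
N² = (g/ρ₀)·Δρ/Δz = g·(Δρ/ρ₀)/Δz = 9.8 × 1.136 × 10⁻³ / 118 = 9.4346 × 10⁻⁵ s⁻².
N = √(9.4346 × 10⁻⁵) = 9.7132 × 10⁻³ rad s⁻¹ → T = 2π/N = 646.87 s = 10.781 min ≈ 10.8 min.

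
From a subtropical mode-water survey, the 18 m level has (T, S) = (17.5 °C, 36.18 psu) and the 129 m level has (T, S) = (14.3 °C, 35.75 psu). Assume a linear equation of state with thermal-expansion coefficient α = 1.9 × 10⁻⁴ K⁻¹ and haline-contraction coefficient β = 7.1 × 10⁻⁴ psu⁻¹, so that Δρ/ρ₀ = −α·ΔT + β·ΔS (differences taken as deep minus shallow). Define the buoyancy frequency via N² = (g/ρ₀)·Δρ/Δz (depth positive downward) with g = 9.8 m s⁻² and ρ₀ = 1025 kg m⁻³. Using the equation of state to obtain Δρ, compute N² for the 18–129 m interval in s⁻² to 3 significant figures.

2.67 × 10⁻⁵ s⁻²

ΔT = -3.2 K, ΔS = -0.43 psu (deep − shallow).
Δρ/ρ₀ = −αΔT + βΔS = 6.08 × 10⁻⁴ − 3.053 × 10⁻⁴ = 3.027 × 10⁻⁴, so Δρ ≈ 0.3103 kg m⁻³.
N² = (g/ρ₀)·Δρ/Δz = g·(Δρ/ρ₀)/Δz = 9.8 × 3.027 × 10⁻⁴ / 111 = 2.6725 × 10⁻⁵ s⁻² ≈ 2.67 × 10⁻⁵ s⁻².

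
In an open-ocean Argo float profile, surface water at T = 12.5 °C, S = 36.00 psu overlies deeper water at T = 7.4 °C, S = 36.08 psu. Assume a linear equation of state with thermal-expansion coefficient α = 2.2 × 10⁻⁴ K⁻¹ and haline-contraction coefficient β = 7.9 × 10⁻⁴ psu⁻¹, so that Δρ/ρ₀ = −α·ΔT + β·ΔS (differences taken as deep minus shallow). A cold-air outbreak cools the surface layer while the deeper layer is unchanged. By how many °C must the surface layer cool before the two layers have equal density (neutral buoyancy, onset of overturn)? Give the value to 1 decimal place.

5.4 °C

Neutral buoyancy requires Δρ = 0, i.e. −α(T_deep − T_surf′) + β(S_deep − S_surf) = 0.
T_surf′ = T_deep − (β/α)·ΔS = 7.4 − (7.9 × 10⁻⁴/2.2 × 10⁻⁴)·(+0.08) = 7.113 °C.
Cooling required: 12.5 − (7.113) = 5.387 °C.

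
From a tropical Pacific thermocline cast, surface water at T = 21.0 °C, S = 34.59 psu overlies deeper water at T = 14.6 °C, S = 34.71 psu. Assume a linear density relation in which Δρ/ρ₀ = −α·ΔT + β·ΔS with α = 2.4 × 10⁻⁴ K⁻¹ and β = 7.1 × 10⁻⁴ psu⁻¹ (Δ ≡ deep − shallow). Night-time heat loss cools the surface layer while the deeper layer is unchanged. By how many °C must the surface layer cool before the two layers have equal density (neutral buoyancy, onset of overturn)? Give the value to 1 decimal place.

Neutral buoyancy requires Δρ = 0, i.e. −α(T_deep − T_surf′) + β(S_deep − S_surf) = 0.
T_surf′ = T_deep − (β/α)·ΔS = 14.6 − (7.1 × 10⁻⁴/2.4 × 10⁻⁴)·(+0.12) = 14.245 °C.
Cooling required: 21.0 − (14.245) = 6.755 °C.

6.8 °C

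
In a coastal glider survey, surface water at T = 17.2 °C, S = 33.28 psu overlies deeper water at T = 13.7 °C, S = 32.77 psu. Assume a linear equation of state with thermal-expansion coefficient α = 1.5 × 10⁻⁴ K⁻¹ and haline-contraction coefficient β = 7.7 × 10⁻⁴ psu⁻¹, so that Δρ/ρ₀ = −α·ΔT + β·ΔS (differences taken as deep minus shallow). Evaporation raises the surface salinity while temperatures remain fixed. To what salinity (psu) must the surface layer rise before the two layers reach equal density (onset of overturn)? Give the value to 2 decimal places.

Neutral buoyancy requires −α(T_deep − T_surf) + β(S_deep − S_surf′) = 0.
S_surf′ = S_deep − (α/β)·ΔT = 32.77 − (1.5 × 10⁻⁴/7.7 × 10⁻⁴)·(-3.5) = 33.4518 psu.
Increase required: 33.4518 − 33.28 = 0.1718 psu.

33.45 psu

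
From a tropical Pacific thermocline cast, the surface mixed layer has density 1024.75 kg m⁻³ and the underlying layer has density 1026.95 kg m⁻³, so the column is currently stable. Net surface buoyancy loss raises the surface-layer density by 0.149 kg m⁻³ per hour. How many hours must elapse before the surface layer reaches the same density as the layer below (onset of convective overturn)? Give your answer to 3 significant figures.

14.8 hours

Density deficit of the surface layer: 1026.95 − 1024.75 = 2.2 kg m⁻³.
Required change = 2.2 / 0.149 = 14.8 hours.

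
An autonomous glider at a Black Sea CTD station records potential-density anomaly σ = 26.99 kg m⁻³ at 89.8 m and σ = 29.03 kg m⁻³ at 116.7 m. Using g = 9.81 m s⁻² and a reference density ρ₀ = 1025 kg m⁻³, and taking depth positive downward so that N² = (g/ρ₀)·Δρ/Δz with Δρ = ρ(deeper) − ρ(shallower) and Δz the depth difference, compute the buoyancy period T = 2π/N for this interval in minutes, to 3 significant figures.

Δρ = 1029.03 − 1026.99 = 2.04 kg m⁻³ over Δz = 116.7 − 89.8 = 26.9 m.
N² = (9.81/1025) × (2.04/26.9) = 7.2581 × 10⁻⁴ s⁻².
N = √(7.2581 × 10⁻⁴) = 0.026941 rad s⁻¹, so T = 2π/N = 233.22 s = 3.8870 min ≈ 3.89 min.

3.89 min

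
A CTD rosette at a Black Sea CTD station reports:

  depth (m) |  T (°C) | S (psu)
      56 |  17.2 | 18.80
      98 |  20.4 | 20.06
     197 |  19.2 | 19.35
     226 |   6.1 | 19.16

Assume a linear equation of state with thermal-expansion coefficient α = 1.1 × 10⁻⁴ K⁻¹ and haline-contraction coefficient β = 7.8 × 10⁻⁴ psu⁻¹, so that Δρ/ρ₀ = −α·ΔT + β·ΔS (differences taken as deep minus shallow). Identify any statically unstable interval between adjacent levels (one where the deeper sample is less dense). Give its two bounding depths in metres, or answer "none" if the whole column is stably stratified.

98–197 m

Evaluate Δρ/ρ₀ = −αΔT + βΔS across each adjacent pair:
  56–98 m: −αΔT+βΔS = −(1.1 × 10⁻⁴)(+3.2)+(7.8 × 10⁻⁴)(+1.26) = 6.3 × 10⁻⁴ → stable
  98–197 m: −αΔT+βΔS = −(1.1 × 10⁻⁴)(-1.2)+(7.8 × 10⁻⁴)(-0.71) = -4.2 × 10⁻⁴ → UNSTABLE
  197–226 m: −αΔT+βΔS = −(1.1 × 10⁻⁴)(-13.1)+(7.8 × 10⁻⁴)(-0.19) = 1.3 × 10⁻³ → stable
The 98–197 m interval has Δρ < 0: lighter water underlies denser water.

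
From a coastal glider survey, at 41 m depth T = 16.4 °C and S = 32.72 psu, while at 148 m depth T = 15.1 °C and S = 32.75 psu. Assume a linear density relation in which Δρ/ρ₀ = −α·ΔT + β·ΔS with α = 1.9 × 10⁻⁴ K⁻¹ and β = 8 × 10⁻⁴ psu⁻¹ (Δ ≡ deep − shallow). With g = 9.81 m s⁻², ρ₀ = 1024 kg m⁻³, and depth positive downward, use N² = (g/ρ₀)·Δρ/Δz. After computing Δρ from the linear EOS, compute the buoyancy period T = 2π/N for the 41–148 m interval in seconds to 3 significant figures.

1.26 × 10³ s

ΔT = -1.3 K, ΔS = +0.03 psu (deep − shallow).
Δρ/ρ₀ = −αΔT + βΔS = 2.47 × 10⁻⁴ + 2.40 × 10⁻⁵ = 2.71 × 10⁻⁴, so Δρ ≈ 0.2775 kg m⁻³.
N² = (g/ρ₀)·Δρ/Δz = g·(Δρ/ρ₀)/Δz = 9.81 × 2.71 × 10⁻⁴ / 107 = 2.4846 × 10⁻⁵ s⁻².
N = √(2.4846 × 10⁻⁵) = 4.9846 × 10⁻³ rad s⁻¹ → T = 2π/N = 1.2605 × 10³ s ≈ 1.26 × 10³ s.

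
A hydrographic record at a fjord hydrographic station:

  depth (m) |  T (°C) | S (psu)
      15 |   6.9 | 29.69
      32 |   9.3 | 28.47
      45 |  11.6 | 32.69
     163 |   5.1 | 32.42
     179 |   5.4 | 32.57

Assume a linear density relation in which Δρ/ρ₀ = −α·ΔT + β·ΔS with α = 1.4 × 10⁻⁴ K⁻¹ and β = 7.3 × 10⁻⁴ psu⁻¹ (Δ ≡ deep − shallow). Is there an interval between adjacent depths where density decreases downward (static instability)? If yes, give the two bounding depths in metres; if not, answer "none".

Evaluate Δρ/ρ₀ = −αΔT + βΔS across each adjacent pair:
  15–32 m: −αΔT+βΔS = −(1.4 × 10⁻⁴)(+2.4)+(7.3 × 10⁻⁴)(-1.22) = -1.2 × 10⁻³ → UNSTABLE
  32–45 m: −αΔT+βΔS = −(1.4 × 10⁻⁴)(+2.3)+(7.3 × 10⁻⁴)(+4.22) = 2.8 × 10⁻³ → stable
  45–163 m: −αΔT+βΔS = −(1.4 × 10⁻⁴)(-6.5)+(7.3 × 10⁻⁴)(-0.27) = 7.1 × 10⁻⁴ → stable
  163–179 m: −αΔT+βΔS = −(1.4 × 10⁻⁴)(+0.3)+(7.3 × 10⁻⁴)(+0.15) = 6.7 × 10⁻⁵ → stable
The 15–32 m interval has Δρ < 0: lighter water underlies denser water.

15–32 m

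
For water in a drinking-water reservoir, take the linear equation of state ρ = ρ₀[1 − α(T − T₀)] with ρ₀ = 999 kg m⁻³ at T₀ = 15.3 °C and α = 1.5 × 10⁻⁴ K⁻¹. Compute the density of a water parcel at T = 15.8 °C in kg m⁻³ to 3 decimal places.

998.925 kg m⁻³

T − T₀ = +0.5 K.
Bracket = 1 − α·(+0.5) = 1 + (-7.50 × 10⁻⁵) = 0.9999250.
ρ = 999 × 0.9999250 = 998.925 kg m⁻³.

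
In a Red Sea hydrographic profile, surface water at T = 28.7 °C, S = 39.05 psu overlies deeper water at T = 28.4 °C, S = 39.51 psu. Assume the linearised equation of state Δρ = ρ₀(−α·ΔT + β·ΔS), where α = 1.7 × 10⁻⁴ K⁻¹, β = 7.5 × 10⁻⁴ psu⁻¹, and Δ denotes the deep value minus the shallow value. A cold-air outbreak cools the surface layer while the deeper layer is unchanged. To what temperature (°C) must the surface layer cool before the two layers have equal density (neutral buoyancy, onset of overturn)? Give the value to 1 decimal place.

26.4 °C

Neutral buoyancy requires Δρ = 0, i.e. −α(T_deep − T_surf′) + β(S_deep − S_surf) = 0.
T_surf′ = T_deep − (β/α)·ΔS = 28.4 − (7.5 × 10⁻⁴/1.7 × 10⁻⁴)·(+0.46) = 26.371 °C.
Cooling required: 28.7 − (26.371) = 2.329 °C.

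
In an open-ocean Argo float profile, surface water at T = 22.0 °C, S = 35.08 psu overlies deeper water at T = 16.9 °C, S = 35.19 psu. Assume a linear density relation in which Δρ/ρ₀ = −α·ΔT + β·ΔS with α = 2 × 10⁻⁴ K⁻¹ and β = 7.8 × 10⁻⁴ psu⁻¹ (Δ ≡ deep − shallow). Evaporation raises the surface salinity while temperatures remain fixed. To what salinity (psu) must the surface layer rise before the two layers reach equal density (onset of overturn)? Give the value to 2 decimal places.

Neutral buoyancy requires −α(T_deep − T_surf) + β(S_deep − S_surf′) = 0.
S_surf′ = S_deep − (α/β)·ΔT = 35.19 − (2 × 10⁻⁴/7.8 × 10⁻⁴)·(-5.1) = 36.4977 psu.
Increase required: 36.4977 − 35.08 = 1.4177 psu.

36.50 psu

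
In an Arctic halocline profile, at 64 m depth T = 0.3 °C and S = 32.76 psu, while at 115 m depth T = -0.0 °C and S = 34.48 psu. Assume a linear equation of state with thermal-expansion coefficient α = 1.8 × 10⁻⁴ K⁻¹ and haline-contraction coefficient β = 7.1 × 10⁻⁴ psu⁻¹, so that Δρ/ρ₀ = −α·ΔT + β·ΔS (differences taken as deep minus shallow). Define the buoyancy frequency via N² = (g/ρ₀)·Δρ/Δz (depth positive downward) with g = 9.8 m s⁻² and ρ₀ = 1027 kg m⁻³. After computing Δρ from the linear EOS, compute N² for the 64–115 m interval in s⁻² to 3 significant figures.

ΔT = -0.3 K, ΔS = +1.72 psu (deep − shallow).
Δρ/ρ₀ = −αΔT + βΔS = 5.40 × 10⁻⁵ + 1.2212 × 10⁻³ = 1.2752 × 10⁻³, so Δρ ≈ 1.310 kg m⁻³.
N² = (g/ρ₀)·Δρ/Δz = g·(Δρ/ρ₀)/Δz = 9.8 × 1.2752 × 10⁻³ / 51 = 2.4504 × 10⁻⁴ s⁻² ≈ 2.45 × 10⁻⁴ s⁻².

2.45 × 10⁻⁴ s⁻²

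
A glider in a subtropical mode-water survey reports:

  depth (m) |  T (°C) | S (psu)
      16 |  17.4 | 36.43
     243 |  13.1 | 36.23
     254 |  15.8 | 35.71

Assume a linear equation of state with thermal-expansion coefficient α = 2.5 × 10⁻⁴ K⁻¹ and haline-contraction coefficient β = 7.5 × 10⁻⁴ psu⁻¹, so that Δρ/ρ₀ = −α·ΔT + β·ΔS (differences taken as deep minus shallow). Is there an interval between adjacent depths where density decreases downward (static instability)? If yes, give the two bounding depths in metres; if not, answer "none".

243–254 m

Evaluate Δρ/ρ₀ = −αΔT + βΔS across each adjacent pair:
  16–243 m: −αΔT+βΔS = −(2.5 × 10⁻⁴)(-4.3)+(7.5 × 10⁻⁴)(-0.20) = 9.3 × 10⁻⁴ → stable
  243–254 m: −αΔT+βΔS = −(2.5 × 10⁻⁴)(+2.7)+(7.5 × 10⁻⁴)(-0.52) = -1.1 × 10⁻³ → UNSTABLE
The 243–254 m interval has Δρ < 0: lighter water underlies denser water.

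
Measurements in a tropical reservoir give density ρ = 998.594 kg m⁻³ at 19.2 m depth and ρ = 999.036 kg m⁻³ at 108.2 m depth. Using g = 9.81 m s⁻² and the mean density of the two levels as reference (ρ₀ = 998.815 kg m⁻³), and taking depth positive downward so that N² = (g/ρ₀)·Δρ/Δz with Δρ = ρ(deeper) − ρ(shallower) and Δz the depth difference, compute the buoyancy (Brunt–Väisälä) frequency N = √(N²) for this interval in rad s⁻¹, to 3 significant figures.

Δρ = 999.036 − 998.594 = 0.442 kg m⁻³ over Δz = 108.2 − 19.2 = 89 m.
N² = (9.81/998.815) × (0.442/89) = 4.8777 × 10⁻⁵ s⁻².
N = √(4.8777 × 10⁻⁵) = 6.9841 × 10⁻³ rad s⁻¹ ≈ 6.98 × 10⁻³ rad s⁻¹.

6.98 × 10⁻³ rad s⁻¹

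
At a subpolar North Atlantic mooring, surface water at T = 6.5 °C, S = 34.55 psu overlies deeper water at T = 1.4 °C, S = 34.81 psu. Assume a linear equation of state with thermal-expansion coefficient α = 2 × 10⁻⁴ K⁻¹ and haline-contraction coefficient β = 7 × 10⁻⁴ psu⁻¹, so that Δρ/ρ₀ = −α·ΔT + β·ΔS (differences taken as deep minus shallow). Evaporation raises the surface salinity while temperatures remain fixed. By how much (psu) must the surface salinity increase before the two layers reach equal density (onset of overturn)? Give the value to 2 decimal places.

1.72 psu

Neutral buoyancy requires −α(T_deep − T_surf) + β(S_deep − S_surf′) = 0.
S_surf′ = S_deep − (α/β)·ΔT = 34.81 − (2 × 10⁻⁴/7 × 10⁻⁴)·(-5.1) = 36.2671 psu.
Increase required: 36.2671 − 34.55 = 1.7171 psu.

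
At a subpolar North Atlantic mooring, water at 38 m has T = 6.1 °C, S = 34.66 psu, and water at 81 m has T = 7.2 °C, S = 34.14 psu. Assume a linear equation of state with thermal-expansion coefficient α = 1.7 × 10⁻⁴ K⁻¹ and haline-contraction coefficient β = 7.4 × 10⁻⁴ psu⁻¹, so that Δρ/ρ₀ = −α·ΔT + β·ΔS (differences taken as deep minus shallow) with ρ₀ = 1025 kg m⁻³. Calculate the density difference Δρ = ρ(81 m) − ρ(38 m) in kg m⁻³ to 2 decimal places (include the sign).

ΔT = +1.1 K, ΔS = -0.52 psu (deep − shallow).
Δρ/ρ₀ = −(1.7 × 10⁻⁴)(+1.1) + (7.4 × 10⁻⁴)(-0.52) = -5.718 × 10⁻⁴.
Δρ = 1025 × (-5.718 × 10⁻⁴) = -0.59 kg m⁻³.
Negative Δρ: lighter below, statically unstable.

-0.59 kg m⁻³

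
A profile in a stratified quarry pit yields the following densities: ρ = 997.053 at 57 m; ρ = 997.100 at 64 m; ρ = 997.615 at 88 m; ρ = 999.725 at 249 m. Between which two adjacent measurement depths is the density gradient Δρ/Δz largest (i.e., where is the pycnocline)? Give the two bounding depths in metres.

Compute the density gradient over each adjacent pair:
  57–64 m: Δρ/Δz = 0.047/7 = 6.7 × 10⁻³ kg m⁻⁴
  64–88 m: Δρ/Δz = 0.515/24 = 0.021 kg m⁻⁴
  88–249 m: Δρ/Δz = 2.110/161 = 0.013 kg m⁻⁴
The largest gradient is in the 64–88 m interval — the pycnocline.

64–88 m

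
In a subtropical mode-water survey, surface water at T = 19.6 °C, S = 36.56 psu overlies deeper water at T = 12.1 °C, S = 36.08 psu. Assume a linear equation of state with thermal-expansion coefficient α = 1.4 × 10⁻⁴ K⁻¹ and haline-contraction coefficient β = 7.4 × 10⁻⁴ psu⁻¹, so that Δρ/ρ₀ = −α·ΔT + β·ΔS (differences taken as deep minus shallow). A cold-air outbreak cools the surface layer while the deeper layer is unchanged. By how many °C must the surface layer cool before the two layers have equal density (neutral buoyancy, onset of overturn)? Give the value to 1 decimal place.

5.0 °C

Neutral buoyancy requires Δρ = 0, i.e. −α(T_deep − T_surf′) + β(S_deep − S_surf) = 0.
T_surf′ = T_deep − (β/α)·ΔS = 12.1 − (7.4 × 10⁻⁴/1.4 × 10⁻⁴)·(-0.48) = 14.637 °C.
Cooling required: 19.6 − (14.637) = 4.963 °C.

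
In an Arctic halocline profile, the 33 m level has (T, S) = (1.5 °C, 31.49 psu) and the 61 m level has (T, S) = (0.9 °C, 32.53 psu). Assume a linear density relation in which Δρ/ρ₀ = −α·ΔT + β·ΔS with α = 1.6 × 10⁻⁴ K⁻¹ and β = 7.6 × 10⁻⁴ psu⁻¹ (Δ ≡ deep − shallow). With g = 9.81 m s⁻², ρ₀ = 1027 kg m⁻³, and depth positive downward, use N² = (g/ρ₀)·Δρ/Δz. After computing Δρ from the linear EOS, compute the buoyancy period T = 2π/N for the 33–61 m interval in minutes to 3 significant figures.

ΔT = -0.6 K, ΔS = +1.04 psu (deep − shallow).
Δρ/ρ₀ = −αΔT + βΔS = 9.60 × 10⁻⁵ + 7.904 × 10⁻⁴ = 8.864 × 10⁻⁴, so Δρ ≈ 0.9103 kg m⁻³.
N² = (g/ρ₀)·Δρ/Δz = g·(Δρ/ρ₀)/Δz = 9.81 × 8.864 × 10⁻⁴ / 28 = 3.1056 × 10⁻⁴ s⁻².
N = √(3.1056 × 10⁻⁴) = 0.017623 rad s⁻¹ → T = 2π/N = 356.53 s = 5.9422 min ≈ 5.94 min.

5.94 min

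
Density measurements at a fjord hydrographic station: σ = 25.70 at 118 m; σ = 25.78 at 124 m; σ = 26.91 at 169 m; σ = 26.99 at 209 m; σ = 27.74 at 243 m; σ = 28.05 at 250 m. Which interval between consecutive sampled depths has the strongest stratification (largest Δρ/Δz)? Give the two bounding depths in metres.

Compute the density gradient over each adjacent pair:
  118–124 m: Δρ/Δz = 0.08/6 = 0.013 kg m⁻⁴
  124–169 m: Δρ/Δz = 1.13/45 = 0.025 kg m⁻⁴
  169–209 m: Δρ/Δz = 0.08/40 = 2.0 × 10⁻³ kg m⁻⁴
  209–243 m: Δρ/Δz = 0.75/34 = 0.022 kg m⁻⁴
  243–250 m: Δρ/Δz = 0.31/7 = 0.044 kg m⁻⁴
The largest gradient is in the 243–250 m interval — the pycnocline.

243–250 m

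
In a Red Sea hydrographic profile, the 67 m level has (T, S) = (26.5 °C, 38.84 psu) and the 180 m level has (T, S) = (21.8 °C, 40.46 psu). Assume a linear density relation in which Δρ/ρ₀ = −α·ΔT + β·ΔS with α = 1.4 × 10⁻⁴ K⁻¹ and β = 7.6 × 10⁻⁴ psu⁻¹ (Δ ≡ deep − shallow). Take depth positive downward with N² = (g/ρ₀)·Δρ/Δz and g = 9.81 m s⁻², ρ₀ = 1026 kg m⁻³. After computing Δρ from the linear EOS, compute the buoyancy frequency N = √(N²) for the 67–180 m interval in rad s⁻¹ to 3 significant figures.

0.0128 rad s⁻¹

ΔT = -4.7 K, ΔS = +1.62 psu (deep − shallow).
Δρ/ρ₀ = −αΔT + βΔS = 6.58 × 10⁻⁴ + 1.2312 × 10⁻³ = 1.8892 × 10⁻³, so Δρ ≈ 1.938 kg m⁻³.
N² = (g/ρ₀)·Δρ/Δz = g·(Δρ/ρ₀)/Δz = 9.81 × 1.8892 × 10⁻³ / 113 = 1.6401 × 10⁻⁴ s⁻².
N = √(1.6401 × 10⁻⁴) = 0.012807 rad s⁻¹ ≈ 0.0128 rad s⁻¹.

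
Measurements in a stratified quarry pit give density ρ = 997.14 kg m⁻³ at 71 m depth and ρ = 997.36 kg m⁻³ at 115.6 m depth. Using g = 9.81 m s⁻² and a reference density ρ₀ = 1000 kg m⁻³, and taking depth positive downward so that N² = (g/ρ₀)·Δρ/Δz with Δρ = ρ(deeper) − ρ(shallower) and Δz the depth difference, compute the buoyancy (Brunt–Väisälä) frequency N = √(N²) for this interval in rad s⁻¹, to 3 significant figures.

6.96 × 10⁻³ rad s⁻¹

Δρ = 997.36 − 997.14 = 0.22 kg m⁻³ over Δz = 115.6 − 71 = 44.6 m.
N² = (9.81/1000) × (0.22/44.6) = 4.8390 × 10⁻⁵ s⁻².
N = √(4.8390 × 10⁻⁵) = 6.9563 × 10⁻³ rad s⁻¹ ≈ 6.96 × 10⁻³ rad s⁻¹.
Since Δρ > 0 the layer is stably stratified.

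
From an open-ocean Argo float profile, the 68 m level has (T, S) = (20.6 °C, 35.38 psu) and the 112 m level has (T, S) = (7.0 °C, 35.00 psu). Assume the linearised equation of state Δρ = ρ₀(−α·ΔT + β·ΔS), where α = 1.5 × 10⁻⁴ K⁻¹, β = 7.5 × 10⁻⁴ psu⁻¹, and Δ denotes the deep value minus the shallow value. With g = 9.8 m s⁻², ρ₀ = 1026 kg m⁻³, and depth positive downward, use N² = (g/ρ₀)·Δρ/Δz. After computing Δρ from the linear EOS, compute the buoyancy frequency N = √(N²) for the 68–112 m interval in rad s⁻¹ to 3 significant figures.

0.0198 rad s⁻¹

ΔT = -13.6 K, ΔS = -0.38 psu (deep − shallow).
Δρ/ρ₀ = −αΔT + βΔS = 2.04 × 10⁻³ − 2.85 × 10⁻⁴ = 1.755 × 10⁻³, so Δρ ≈ 1.801 kg m⁻³.
N² = (g/ρ₀)·Δρ/Δz = g·(Δρ/ρ₀)/Δz = 9.8 × 1.755 × 10⁻³ / 44 = 3.9089 × 10⁻⁴ s⁻².
N = √(3.9089 × 10⁻⁴) = 0.019771 rad s⁻¹ ≈ 0.0198 rad s⁻¹.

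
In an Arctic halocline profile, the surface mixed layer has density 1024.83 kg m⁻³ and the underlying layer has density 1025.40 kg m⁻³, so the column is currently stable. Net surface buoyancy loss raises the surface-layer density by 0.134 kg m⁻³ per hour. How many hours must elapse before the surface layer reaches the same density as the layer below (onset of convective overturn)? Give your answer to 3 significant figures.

4.25 hours

Density deficit of the surface layer: 1025.40 − 1024.83 = 0.57 kg m⁻³.
Required change = 0.57 / 0.134 = 4.25 hours.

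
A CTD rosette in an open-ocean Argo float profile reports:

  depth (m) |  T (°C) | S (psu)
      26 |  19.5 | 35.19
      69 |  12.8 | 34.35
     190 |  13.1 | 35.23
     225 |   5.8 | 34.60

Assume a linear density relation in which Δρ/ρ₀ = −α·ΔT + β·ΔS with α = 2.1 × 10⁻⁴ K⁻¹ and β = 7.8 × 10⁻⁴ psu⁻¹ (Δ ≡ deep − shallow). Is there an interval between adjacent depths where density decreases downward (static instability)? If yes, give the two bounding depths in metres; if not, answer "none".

none

Evaluate Δρ/ρ₀ = −αΔT + βΔS across each adjacent pair:
  26–69 m: −αΔT+βΔS = −(2.1 × 10⁻⁴)(-6.7)+(7.8 × 10⁻⁴)(-0.84) = 7.5 × 10⁻⁴ → stable
  69–190 m: −αΔT+βΔS = −(2.1 × 10⁻⁴)(+0.3)+(7.8 × 10⁻⁴)(+0.88) = 6.2 × 10⁻⁴ → stable
  190–225 m: −αΔT+βΔS = −(2.1 × 10⁻⁴)(-7.3)+(7.8 × 10⁻⁴)(-0.63) = 1.0 × 10⁻³ → stable
Every interval has Δρ > 0: the column is stably stratified throughout.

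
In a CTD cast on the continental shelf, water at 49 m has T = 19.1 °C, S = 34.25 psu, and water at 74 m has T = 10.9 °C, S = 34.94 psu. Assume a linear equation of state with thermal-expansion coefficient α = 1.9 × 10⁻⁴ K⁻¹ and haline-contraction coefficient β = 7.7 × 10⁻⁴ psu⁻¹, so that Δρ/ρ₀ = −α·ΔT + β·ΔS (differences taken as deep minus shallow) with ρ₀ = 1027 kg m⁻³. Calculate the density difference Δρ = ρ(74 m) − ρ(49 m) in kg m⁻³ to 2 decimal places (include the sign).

ΔT = -8.2 K, ΔS = +0.69 psu (deep − shallow).
Δρ/ρ₀ = −(1.9 × 10⁻⁴)(-8.2) + (7.7 × 10⁻⁴)(+0.69) = 2.0893 × 10⁻³.
Δρ = 1027 × (2.0893 × 10⁻³) = +2.15 kg m⁻³.
Positive Δρ: denser below, stable.

+2.15 kg m⁻³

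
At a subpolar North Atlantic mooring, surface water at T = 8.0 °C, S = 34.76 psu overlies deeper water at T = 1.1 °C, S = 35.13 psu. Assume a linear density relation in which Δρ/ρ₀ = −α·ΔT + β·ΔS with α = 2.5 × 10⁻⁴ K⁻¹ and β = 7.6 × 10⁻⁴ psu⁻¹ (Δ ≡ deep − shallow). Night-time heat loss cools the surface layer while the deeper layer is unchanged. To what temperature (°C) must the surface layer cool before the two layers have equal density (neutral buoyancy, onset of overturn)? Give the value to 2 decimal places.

-0.02 °C

Neutral buoyancy requires Δρ = 0, i.e. −α(T_deep − T_surf′) + β(S_deep − S_surf) = 0.
T_surf′ = T_deep − (β/α)·ΔS = 1.1 − (7.6 × 10⁻⁴/2.5 × 10⁻⁴)·(+0.37) = -0.0248 °C.
Cooling required: 8.0 − (-0.0248) = 8.0248 °C.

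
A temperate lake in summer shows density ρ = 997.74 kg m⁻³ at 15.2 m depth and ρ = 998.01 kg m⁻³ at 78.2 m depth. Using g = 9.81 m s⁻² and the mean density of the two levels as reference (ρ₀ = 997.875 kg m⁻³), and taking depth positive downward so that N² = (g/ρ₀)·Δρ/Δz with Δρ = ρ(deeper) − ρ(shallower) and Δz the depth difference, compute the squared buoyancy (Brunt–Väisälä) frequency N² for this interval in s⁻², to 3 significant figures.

4.21 × 10⁻⁵ s⁻²

Δρ = 998.01 − 997.74 = 0.27 kg m⁻³ over Δz = 78.2 − 15.2 = 63 m.
N² = (9.81/997.875) × (0.27/63) = 4.2132 × 10⁻⁵ s⁻² ≈ 4.21 × 10⁻⁵ s⁻².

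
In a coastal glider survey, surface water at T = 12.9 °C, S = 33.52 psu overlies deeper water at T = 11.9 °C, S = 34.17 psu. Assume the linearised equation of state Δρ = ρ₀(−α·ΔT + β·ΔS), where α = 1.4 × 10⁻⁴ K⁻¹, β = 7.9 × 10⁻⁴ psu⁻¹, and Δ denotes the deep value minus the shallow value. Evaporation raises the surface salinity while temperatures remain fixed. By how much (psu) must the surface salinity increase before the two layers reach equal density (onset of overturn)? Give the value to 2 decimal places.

0.83 psu

Neutral buoyancy requires −α(T_deep − T_surf) + β(S_deep − S_surf′) = 0.
S_surf′ = S_deep − (α/β)·ΔT = 34.17 − (1.4 × 10⁻⁴/7.9 × 10⁻⁴)·(-1.0) = 34.3472 psu.
Increase required: 34.3472 − 33.52 = 0.8272 psu.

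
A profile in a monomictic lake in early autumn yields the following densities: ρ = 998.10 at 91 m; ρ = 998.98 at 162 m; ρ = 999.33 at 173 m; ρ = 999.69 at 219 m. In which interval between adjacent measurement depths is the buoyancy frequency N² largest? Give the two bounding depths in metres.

162–173 m

Compute the density gradient over each adjacent pair:
  91–162 m: Δρ/Δz = 0.88/71 = 0.012 kg m⁻⁴
  162–173 m: Δρ/Δz = 0.35/11 = 0.032 kg m⁻⁴
  173–219 m: Δρ/Δz = 0.36/46 = 7.8 × 10⁻³ kg m⁻⁴
The largest gradient is in the 162–173 m interval — the pycnocline.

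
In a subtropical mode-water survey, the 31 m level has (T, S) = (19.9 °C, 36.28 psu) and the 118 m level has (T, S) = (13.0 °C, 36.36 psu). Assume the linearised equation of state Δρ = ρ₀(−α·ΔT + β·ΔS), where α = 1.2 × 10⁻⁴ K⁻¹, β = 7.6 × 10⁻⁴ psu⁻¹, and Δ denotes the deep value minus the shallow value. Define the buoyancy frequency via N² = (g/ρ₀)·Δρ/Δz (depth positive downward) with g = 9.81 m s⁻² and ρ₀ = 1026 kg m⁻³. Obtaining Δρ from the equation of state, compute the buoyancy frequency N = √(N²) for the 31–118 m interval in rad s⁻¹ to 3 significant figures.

ΔT = -6.9 K, ΔS = +0.08 psu (deep − shallow).
Δρ/ρ₀ = −αΔT + βΔS = 8.28 × 10⁻⁴ + 6.08 × 10⁻⁵ = 8.888 × 10⁻⁴, so Δρ ≈ 0.9119 kg m⁻³.
N² = (g/ρ₀)·Δρ/Δz = g·(Δρ/ρ₀)/Δz = 9.81 × 8.888 × 10⁻⁴ / 87 = 1.0022 × 10⁻⁴ s⁻².
N = √(1.0022 × 10⁻⁴) = 0.010011 rad s⁻¹ ≈ 0.0100 rad s⁻¹.

0.0100 rad s⁻¹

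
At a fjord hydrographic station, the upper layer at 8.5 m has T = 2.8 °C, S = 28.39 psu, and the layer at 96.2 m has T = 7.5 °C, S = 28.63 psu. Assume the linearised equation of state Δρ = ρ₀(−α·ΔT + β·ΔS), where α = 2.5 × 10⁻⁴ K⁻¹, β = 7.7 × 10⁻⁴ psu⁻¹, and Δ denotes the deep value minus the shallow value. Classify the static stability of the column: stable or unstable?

ΔT = 7.5 − 2.8 = +4.7 K and ΔS = 28.63 − 28.39 = +0.24 psu (deep − shallow).
−αΔT = -1.175 × 10⁻³; βΔS = 1.848 × 10⁻⁴; sum Δρ/ρ₀ = -9.902 × 10⁻⁴.
Δρ/ρ₀ < 0, so Δρ < 0: deeper water is lighter → statically unstable; the column would overturn.

unstable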